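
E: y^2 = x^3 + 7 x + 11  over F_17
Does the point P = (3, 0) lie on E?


Check whether y^2 = x^3 + 7 x + 11 (mod 17) for (x, y) = (3, 0).
LHS: y^2 = 0^2 mod 17 = 0
RHS: x^3 + 7 x + 11 = 3^3 + 7*3 + 11 mod 17 = 8
LHS != RHS

No, not on the curve


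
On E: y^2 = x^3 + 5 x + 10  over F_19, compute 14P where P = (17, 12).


k = 14 = 1110_2 (binary, LSB first: 0111)
Double-and-add from P = (17, 12):
  bit 0 = 0: acc unchanged = O
  bit 1 = 1: acc = O + (11, 16) = (11, 16)
  bit 2 = 1: acc = (11, 16) + (1, 4) = (13, 12)
  bit 3 = 1: acc = (13, 12) + (18, 17) = (8, 12)

14P = (8, 12)


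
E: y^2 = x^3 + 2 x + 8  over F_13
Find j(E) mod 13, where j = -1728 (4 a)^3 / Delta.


Delta = -16(4 a^3 + 27 b^2) mod 13 = 11
-1728 * (4 a)^3 = -1728 * (4*2)^3 mod 13 = 5
j = 5 * 11^(-1) mod 13 = 4

j = 4 (mod 13)


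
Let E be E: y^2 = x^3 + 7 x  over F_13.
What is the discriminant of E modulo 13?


4 a^3 + 27 b^2 = 4*7^3 + 27*0^2 = 1372 + 0 = 1372
Delta = -16 * (1372) = -21952
Delta mod 13 = 5

Delta = 5 (mod 13)


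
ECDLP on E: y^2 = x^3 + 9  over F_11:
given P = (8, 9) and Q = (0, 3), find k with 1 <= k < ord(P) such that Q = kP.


Enumerate multiples of P until we hit Q = (0, 3):
  1P = (8, 9)
  2P = (0, 3)
Match found at i = 2.

k = 2


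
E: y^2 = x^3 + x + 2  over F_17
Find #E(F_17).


For each x in F_17, count y with y^2 = x^3 + 1 x + 2 mod 17:
  x = 0: RHS = 2, y in [6, 11]  -> 2 point(s)
  x = 1: RHS = 4, y in [2, 15]  -> 2 point(s)
  x = 3: RHS = 15, y in [7, 10]  -> 2 point(s)
  x = 4: RHS = 2, y in [6, 11]  -> 2 point(s)
  x = 5: RHS = 13, y in [8, 9]  -> 2 point(s)
  x = 9: RHS = 9, y in [3, 14]  -> 2 point(s)
  x = 10: RHS = 9, y in [3, 14]  -> 2 point(s)
  x = 11: RHS = 1, y in [1, 16]  -> 2 point(s)
  x = 12: RHS = 8, y in [5, 12]  -> 2 point(s)
  x = 13: RHS = 2, y in [6, 11]  -> 2 point(s)
  x = 15: RHS = 9, y in [3, 14]  -> 2 point(s)
  x = 16: RHS = 0, y in [0]  -> 1 point(s)
Affine points: 23. Add the point at infinity: total = 24.

#E(F_17) = 24


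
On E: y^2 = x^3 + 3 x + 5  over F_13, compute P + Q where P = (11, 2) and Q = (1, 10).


P != Q, so use the chord formula.
s = (y2 - y1) / (x2 - x1) = (8) / (3) mod 13 = 7
x3 = s^2 - x1 - x2 mod 13 = 7^2 - 11 - 1 = 11
y3 = s (x1 - x3) - y1 mod 13 = 7 * (11 - 11) - 2 = 11

P + Q = (11, 11)


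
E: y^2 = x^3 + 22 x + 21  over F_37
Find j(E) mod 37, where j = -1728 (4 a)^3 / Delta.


Delta = -16(4 a^3 + 27 b^2) mod 37 = 32
-1728 * (4 a)^3 = -1728 * (4*22)^3 mod 37 = 29
j = 29 * 32^(-1) mod 37 = 9

j = 9 (mod 37)


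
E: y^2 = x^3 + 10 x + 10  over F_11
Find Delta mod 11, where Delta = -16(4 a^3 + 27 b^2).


4 a^3 + 27 b^2 = 4*10^3 + 27*10^2 = 4000 + 2700 = 6700
Delta = -16 * (6700) = -107200
Delta mod 11 = 6

Delta = 6 (mod 11)


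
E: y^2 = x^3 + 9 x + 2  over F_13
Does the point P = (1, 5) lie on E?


Check whether y^2 = x^3 + 9 x + 2 (mod 13) for (x, y) = (1, 5).
LHS: y^2 = 5^2 mod 13 = 12
RHS: x^3 + 9 x + 2 = 1^3 + 9*1 + 2 mod 13 = 12
LHS = RHS

Yes, on the curve


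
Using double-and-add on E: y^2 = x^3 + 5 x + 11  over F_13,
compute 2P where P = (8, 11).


k = 2 = 10_2 (binary, LSB first: 01)
Double-and-add from P = (8, 11):
  bit 0 = 0: acc unchanged = O
  bit 1 = 1: acc = O + (7, 8) = (7, 8)

2P = (7, 8)


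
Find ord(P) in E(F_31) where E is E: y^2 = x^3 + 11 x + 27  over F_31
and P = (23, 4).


Compute successive multiples of P until we hit O:
  1P = (23, 4)
  2P = (21, 8)
  3P = (22, 25)
  4P = (24, 17)
  5P = (29, 11)
  6P = (26, 8)
  7P = (1, 15)
  8P = (15, 23)
  ... (continuing to 25P)
  25P = O

ord(P) = 25


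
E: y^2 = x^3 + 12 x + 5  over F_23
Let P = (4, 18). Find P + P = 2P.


Doubling: s = (3 x1^2 + a) / (2 y1)
s = (3*4^2 + 12) / (2*18) mod 23 = 17
x3 = s^2 - 2 x1 mod 23 = 17^2 - 2*4 = 5
y3 = s (x1 - x3) - y1 mod 23 = 17 * (4 - 5) - 18 = 11

2P = (5, 11)


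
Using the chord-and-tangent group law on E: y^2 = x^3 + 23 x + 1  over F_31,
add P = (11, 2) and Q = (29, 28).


P != Q, so use the chord formula.
s = (y2 - y1) / (x2 - x1) = (26) / (18) mod 31 = 29
x3 = s^2 - x1 - x2 mod 31 = 29^2 - 11 - 29 = 26
y3 = s (x1 - x3) - y1 mod 31 = 29 * (11 - 26) - 2 = 28

P + Q = (26, 28)


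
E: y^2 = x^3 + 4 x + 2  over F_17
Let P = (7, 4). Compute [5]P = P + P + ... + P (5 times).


k = 5 = 101_2 (binary, LSB first: 101)
Double-and-add from P = (7, 4):
  bit 0 = 1: acc = O + (7, 4) = (7, 4)
  bit 1 = 0: acc unchanged = (7, 4)
  bit 2 = 1: acc = (7, 4) + (9, 6) = (2, 1)

5P = (2, 1)


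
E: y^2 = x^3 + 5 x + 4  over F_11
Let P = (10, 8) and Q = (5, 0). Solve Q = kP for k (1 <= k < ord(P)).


Enumerate multiples of P until we hit Q = (5, 0):
  1P = (10, 8)
  2P = (5, 0)
Match found at i = 2.

k = 2


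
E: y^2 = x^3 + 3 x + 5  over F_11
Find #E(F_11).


For each x in F_11, count y with y^2 = x^3 + 3 x + 5 mod 11:
  x = 0: RHS = 5, y in [4, 7]  -> 2 point(s)
  x = 1: RHS = 9, y in [3, 8]  -> 2 point(s)
  x = 4: RHS = 4, y in [2, 9]  -> 2 point(s)
  x = 10: RHS = 1, y in [1, 10]  -> 2 point(s)
Affine points: 8. Add the point at infinity: total = 9.

#E(F_11) = 9


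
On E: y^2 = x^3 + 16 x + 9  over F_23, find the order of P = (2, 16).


Compute successive multiples of P until we hit O:
  1P = (2, 16)
  2P = (0, 3)
  3P = (0, 20)
  4P = (2, 7)
  5P = O

ord(P) = 5


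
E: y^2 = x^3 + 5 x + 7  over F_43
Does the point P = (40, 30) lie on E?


Check whether y^2 = x^3 + 5 x + 7 (mod 43) for (x, y) = (40, 30).
LHS: y^2 = 30^2 mod 43 = 40
RHS: x^3 + 5 x + 7 = 40^3 + 5*40 + 7 mod 43 = 8
LHS != RHS

No, not on the curve


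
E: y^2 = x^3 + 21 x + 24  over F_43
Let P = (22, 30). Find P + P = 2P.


Doubling: s = (3 x1^2 + a) / (2 y1)
s = (3*22^2 + 21) / (2*30) mod 43 = 31
x3 = s^2 - 2 x1 mod 43 = 31^2 - 2*22 = 14
y3 = s (x1 - x3) - y1 mod 43 = 31 * (22 - 14) - 30 = 3

2P = (14, 3)


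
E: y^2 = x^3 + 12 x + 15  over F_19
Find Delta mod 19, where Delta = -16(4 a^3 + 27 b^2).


4 a^3 + 27 b^2 = 4*12^3 + 27*15^2 = 6912 + 6075 = 12987
Delta = -16 * (12987) = -207792
Delta mod 19 = 11

Delta = 11 (mod 19)


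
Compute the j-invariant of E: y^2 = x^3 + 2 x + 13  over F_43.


Delta = -16(4 a^3 + 27 b^2) mod 43 = 10
-1728 * (4 a)^3 = -1728 * (4*2)^3 mod 43 = 32
j = 32 * 10^(-1) mod 43 = 29

j = 29 (mod 43)


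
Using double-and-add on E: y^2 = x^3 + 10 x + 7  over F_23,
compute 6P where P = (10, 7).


k = 6 = 110_2 (binary, LSB first: 011)
Double-and-add from P = (10, 7):
  bit 0 = 0: acc unchanged = O
  bit 1 = 1: acc = O + (15, 17) = (15, 17)
  bit 2 = 1: acc = (15, 17) + (1, 8) = (8, 22)

6P = (8, 22)


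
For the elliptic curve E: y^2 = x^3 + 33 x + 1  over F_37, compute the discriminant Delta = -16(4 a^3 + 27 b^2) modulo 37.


4 a^3 + 27 b^2 = 4*33^3 + 27*1^2 = 143748 + 27 = 143775
Delta = -16 * (143775) = -2300400
Delta mod 37 = 1

Delta = 1 (mod 37)


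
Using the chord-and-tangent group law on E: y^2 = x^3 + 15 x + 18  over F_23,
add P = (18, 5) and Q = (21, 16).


P != Q, so use the chord formula.
s = (y2 - y1) / (x2 - x1) = (11) / (3) mod 23 = 19
x3 = s^2 - x1 - x2 mod 23 = 19^2 - 18 - 21 = 0
y3 = s (x1 - x3) - y1 mod 23 = 19 * (18 - 0) - 5 = 15

P + Q = (0, 15)


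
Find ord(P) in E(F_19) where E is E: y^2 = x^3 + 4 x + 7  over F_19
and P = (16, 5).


Compute successive multiples of P until we hit O:
  1P = (16, 5)
  2P = (12, 15)
  3P = (2, 17)
  4P = (6, 0)
  5P = (2, 2)
  6P = (12, 4)
  7P = (16, 14)
  8P = O

ord(P) = 8


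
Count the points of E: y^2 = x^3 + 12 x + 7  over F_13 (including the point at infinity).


For each x in F_13, count y with y^2 = x^3 + 12 x + 7 mod 13:
  x = 2: RHS = 0, y in [0]  -> 1 point(s)
  x = 5: RHS = 10, y in [6, 7]  -> 2 point(s)
  x = 6: RHS = 9, y in [3, 10]  -> 2 point(s)
  x = 8: RHS = 4, y in [2, 11]  -> 2 point(s)
  x = 9: RHS = 12, y in [5, 8]  -> 2 point(s)
  x = 10: RHS = 9, y in [3, 10]  -> 2 point(s)
  x = 11: RHS = 1, y in [1, 12]  -> 2 point(s)
Affine points: 13. Add the point at infinity: total = 14.

#E(F_13) = 14


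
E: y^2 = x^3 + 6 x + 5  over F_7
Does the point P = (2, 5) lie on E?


Check whether y^2 = x^3 + 6 x + 5 (mod 7) for (x, y) = (2, 5).
LHS: y^2 = 5^2 mod 7 = 4
RHS: x^3 + 6 x + 5 = 2^3 + 6*2 + 5 mod 7 = 4
LHS = RHS

Yes, on the curve


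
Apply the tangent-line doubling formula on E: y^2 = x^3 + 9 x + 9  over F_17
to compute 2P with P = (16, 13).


Doubling: s = (3 x1^2 + a) / (2 y1)
s = (3*16^2 + 9) / (2*13) mod 17 = 7
x3 = s^2 - 2 x1 mod 17 = 7^2 - 2*16 = 0
y3 = s (x1 - x3) - y1 mod 17 = 7 * (16 - 0) - 13 = 14

2P = (0, 14)


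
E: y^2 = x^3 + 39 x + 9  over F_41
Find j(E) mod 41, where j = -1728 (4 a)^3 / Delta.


Delta = -16(4 a^3 + 27 b^2) mod 41 = 1
-1728 * (4 a)^3 = -1728 * (4*39)^3 mod 41 = 38
j = 38 * 1^(-1) mod 41 = 38

j = 38 (mod 41)


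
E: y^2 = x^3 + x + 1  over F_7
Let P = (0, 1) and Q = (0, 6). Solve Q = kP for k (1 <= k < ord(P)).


Enumerate multiples of P until we hit Q = (0, 6):
  1P = (0, 1)
  2P = (2, 5)
  3P = (2, 2)
  4P = (0, 6)
Match found at i = 4.

k = 4


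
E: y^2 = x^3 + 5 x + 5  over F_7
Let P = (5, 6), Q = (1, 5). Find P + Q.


P != Q, so use the chord formula.
s = (y2 - y1) / (x2 - x1) = (6) / (3) mod 7 = 2
x3 = s^2 - x1 - x2 mod 7 = 2^2 - 5 - 1 = 5
y3 = s (x1 - x3) - y1 mod 7 = 2 * (5 - 5) - 6 = 1

P + Q = (5, 1)


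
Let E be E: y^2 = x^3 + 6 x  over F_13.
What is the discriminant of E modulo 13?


4 a^3 + 27 b^2 = 4*6^3 + 27*0^2 = 864 + 0 = 864
Delta = -16 * (864) = -13824
Delta mod 13 = 8

Delta = 8 (mod 13)


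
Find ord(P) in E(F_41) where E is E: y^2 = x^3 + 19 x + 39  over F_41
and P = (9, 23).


Compute successive multiples of P until we hit O:
  1P = (9, 23)
  2P = (7, 8)
  3P = (30, 4)
  4P = (11, 12)
  5P = (0, 30)
  6P = (24, 16)
  7P = (33, 21)
  8P = (1, 31)
  ... (continuing to 18P)
  18P = O

ord(P) = 18


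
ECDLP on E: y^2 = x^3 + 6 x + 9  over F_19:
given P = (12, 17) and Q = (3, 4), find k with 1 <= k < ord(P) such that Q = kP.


Enumerate multiples of P until we hit Q = (3, 4):
  1P = (12, 17)
  2P = (1, 4)
  3P = (3, 4)
Match found at i = 3.

k = 3


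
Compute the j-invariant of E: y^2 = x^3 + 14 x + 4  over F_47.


Delta = -16(4 a^3 + 27 b^2) mod 47 = 20
-1728 * (4 a)^3 = -1728 * (4*14)^3 mod 47 = 29
j = 29 * 20^(-1) mod 47 = 32

j = 32 (mod 47)


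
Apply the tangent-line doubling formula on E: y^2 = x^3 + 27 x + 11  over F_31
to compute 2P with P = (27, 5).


Doubling: s = (3 x1^2 + a) / (2 y1)
s = (3*27^2 + 27) / (2*5) mod 31 = 23
x3 = s^2 - 2 x1 mod 31 = 23^2 - 2*27 = 10
y3 = s (x1 - x3) - y1 mod 31 = 23 * (27 - 10) - 5 = 14

2P = (10, 14)


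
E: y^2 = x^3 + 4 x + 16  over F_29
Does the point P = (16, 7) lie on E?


Check whether y^2 = x^3 + 4 x + 16 (mod 29) for (x, y) = (16, 7).
LHS: y^2 = 7^2 mod 29 = 20
RHS: x^3 + 4 x + 16 = 16^3 + 4*16 + 16 mod 29 = 0
LHS != RHS

No, not on the curve


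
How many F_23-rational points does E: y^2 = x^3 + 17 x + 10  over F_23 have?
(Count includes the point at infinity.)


For each x in F_23, count y with y^2 = x^3 + 17 x + 10 mod 23:
  x = 2: RHS = 6, y in [11, 12]  -> 2 point(s)
  x = 4: RHS = 4, y in [2, 21]  -> 2 point(s)
  x = 5: RHS = 13, y in [6, 17]  -> 2 point(s)
  x = 6: RHS = 6, y in [11, 12]  -> 2 point(s)
  x = 7: RHS = 12, y in [9, 14]  -> 2 point(s)
  x = 9: RHS = 18, y in [8, 15]  -> 2 point(s)
  x = 13: RHS = 13, y in [6, 17]  -> 2 point(s)
  x = 14: RHS = 2, y in [5, 18]  -> 2 point(s)
  x = 15: RHS = 6, y in [11, 12]  -> 2 point(s)
  x = 16: RHS = 8, y in [10, 13]  -> 2 point(s)
  x = 19: RHS = 16, y in [4, 19]  -> 2 point(s)
  x = 20: RHS = 1, y in [1, 22]  -> 2 point(s)
Affine points: 24. Add the point at infinity: total = 25.

#E(F_23) = 25


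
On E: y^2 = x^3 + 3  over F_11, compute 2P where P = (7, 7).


k = 2 = 10_2 (binary, LSB first: 01)
Double-and-add from P = (7, 7):
  bit 0 = 0: acc unchanged = O
  bit 1 = 1: acc = O + (0, 6) = (0, 6)

2P = (0, 6)


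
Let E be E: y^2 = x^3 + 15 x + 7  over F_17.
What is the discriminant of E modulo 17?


4 a^3 + 27 b^2 = 4*15^3 + 27*7^2 = 13500 + 1323 = 14823
Delta = -16 * (14823) = -237168
Delta mod 17 = 16

Delta = 16 (mod 17)


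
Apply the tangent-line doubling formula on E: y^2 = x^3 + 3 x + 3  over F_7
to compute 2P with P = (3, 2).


Doubling: s = (3 x1^2 + a) / (2 y1)
s = (3*3^2 + 3) / (2*2) mod 7 = 4
x3 = s^2 - 2 x1 mod 7 = 4^2 - 2*3 = 3
y3 = s (x1 - x3) - y1 mod 7 = 4 * (3 - 3) - 2 = 5

2P = (3, 5)


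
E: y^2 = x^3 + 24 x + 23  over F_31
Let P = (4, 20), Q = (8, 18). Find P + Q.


P != Q, so use the chord formula.
s = (y2 - y1) / (x2 - x1) = (29) / (4) mod 31 = 15
x3 = s^2 - x1 - x2 mod 31 = 15^2 - 4 - 8 = 27
y3 = s (x1 - x3) - y1 mod 31 = 15 * (4 - 27) - 20 = 7

P + Q = (27, 7)


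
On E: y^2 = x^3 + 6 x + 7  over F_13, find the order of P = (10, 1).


Compute successive multiples of P until we hit O:
  1P = (10, 1)
  2P = (2, 1)
  3P = (1, 12)
  4P = (12, 0)
  5P = (1, 1)
  6P = (2, 12)
  7P = (10, 12)
  8P = O

ord(P) = 8


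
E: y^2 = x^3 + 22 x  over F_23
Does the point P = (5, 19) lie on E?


Check whether y^2 = x^3 + 22 x + 0 (mod 23) for (x, y) = (5, 19).
LHS: y^2 = 19^2 mod 23 = 16
RHS: x^3 + 22 x + 0 = 5^3 + 22*5 + 0 mod 23 = 5
LHS != RHS

No, not on the curve


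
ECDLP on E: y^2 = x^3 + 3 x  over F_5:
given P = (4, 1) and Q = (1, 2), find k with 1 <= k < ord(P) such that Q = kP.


Enumerate multiples of P until we hit Q = (1, 2):
  1P = (4, 1)
  2P = (1, 3)
  3P = (1, 2)
Match found at i = 3.

k = 3


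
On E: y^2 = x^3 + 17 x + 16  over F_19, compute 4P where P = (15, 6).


k = 4 = 100_2 (binary, LSB first: 001)
Double-and-add from P = (15, 6):
  bit 0 = 0: acc unchanged = O
  bit 1 = 0: acc unchanged = O
  bit 2 = 1: acc = O + (6, 7) = (6, 7)

4P = (6, 7)


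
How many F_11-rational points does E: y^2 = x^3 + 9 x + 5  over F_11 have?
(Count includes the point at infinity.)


For each x in F_11, count y with y^2 = x^3 + 9 x + 5 mod 11:
  x = 0: RHS = 5, y in [4, 7]  -> 2 point(s)
  x = 1: RHS = 4, y in [2, 9]  -> 2 point(s)
  x = 2: RHS = 9, y in [3, 8]  -> 2 point(s)
  x = 3: RHS = 4, y in [2, 9]  -> 2 point(s)
  x = 6: RHS = 0, y in [0]  -> 1 point(s)
  x = 7: RHS = 4, y in [2, 9]  -> 2 point(s)
  x = 9: RHS = 1, y in [1, 10]  -> 2 point(s)
Affine points: 13. Add the point at infinity: total = 14.

#E(F_11) = 14


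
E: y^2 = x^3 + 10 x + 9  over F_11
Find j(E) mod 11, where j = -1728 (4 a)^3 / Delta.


Delta = -16(4 a^3 + 27 b^2) mod 11 = 8
-1728 * (4 a)^3 = -1728 * (4*10)^3 mod 11 = 9
j = 9 * 8^(-1) mod 11 = 8

j = 8 (mod 11)


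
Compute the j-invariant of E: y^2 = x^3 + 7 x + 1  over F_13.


Delta = -16(4 a^3 + 27 b^2) mod 13 = 2
-1728 * (4 a)^3 = -1728 * (4*7)^3 mod 13 = 8
j = 8 * 2^(-1) mod 13 = 4

j = 4 (mod 13)


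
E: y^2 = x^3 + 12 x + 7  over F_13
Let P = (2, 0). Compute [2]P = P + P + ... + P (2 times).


k = 2 = 10_2 (binary, LSB first: 01)
Double-and-add from P = (2, 0):
  bit 0 = 0: acc unchanged = O
  bit 1 = 1: acc = O + O = O

2P = O


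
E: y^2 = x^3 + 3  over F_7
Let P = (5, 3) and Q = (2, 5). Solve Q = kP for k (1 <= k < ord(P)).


Enumerate multiples of P until we hit Q = (2, 5):
  1P = (5, 3)
  2P = (1, 5)
  3P = (3, 3)
  4P = (6, 4)
  5P = (4, 5)
  6P = (2, 5)
Match found at i = 6.

k = 6


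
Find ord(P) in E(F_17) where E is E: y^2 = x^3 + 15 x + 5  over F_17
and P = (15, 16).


Compute successive multiples of P until we hit O:
  1P = (15, 16)
  2P = (12, 3)
  3P = (5, 16)
  4P = (14, 1)
  5P = (9, 6)
  6P = (9, 11)
  7P = (14, 16)
  8P = (5, 1)
  ... (continuing to 11P)
  11P = O

ord(P) = 11


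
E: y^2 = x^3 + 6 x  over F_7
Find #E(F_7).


For each x in F_7, count y with y^2 = x^3 + 6 x + 0 mod 7:
  x = 0: RHS = 0, y in [0]  -> 1 point(s)
  x = 1: RHS = 0, y in [0]  -> 1 point(s)
  x = 4: RHS = 4, y in [2, 5]  -> 2 point(s)
  x = 5: RHS = 1, y in [1, 6]  -> 2 point(s)
  x = 6: RHS = 0, y in [0]  -> 1 point(s)
Affine points: 7. Add the point at infinity: total = 8.

#E(F_7) = 8


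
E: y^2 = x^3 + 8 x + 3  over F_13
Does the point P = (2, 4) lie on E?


Check whether y^2 = x^3 + 8 x + 3 (mod 13) for (x, y) = (2, 4).
LHS: y^2 = 4^2 mod 13 = 3
RHS: x^3 + 8 x + 3 = 2^3 + 8*2 + 3 mod 13 = 1
LHS != RHS

No, not on the curve


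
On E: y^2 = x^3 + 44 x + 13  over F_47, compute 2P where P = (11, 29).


Doubling: s = (3 x1^2 + a) / (2 y1)
s = (3*11^2 + 44) / (2*29) mod 47 = 37
x3 = s^2 - 2 x1 mod 47 = 37^2 - 2*11 = 31
y3 = s (x1 - x3) - y1 mod 47 = 37 * (11 - 31) - 29 = 30

2P = (31, 30)


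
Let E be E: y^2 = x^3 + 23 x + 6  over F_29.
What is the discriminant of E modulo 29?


4 a^3 + 27 b^2 = 4*23^3 + 27*6^2 = 48668 + 972 = 49640
Delta = -16 * (49640) = -794240
Delta mod 29 = 12

Delta = 12 (mod 29)


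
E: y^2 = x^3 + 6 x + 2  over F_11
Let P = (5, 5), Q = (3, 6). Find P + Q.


P != Q, so use the chord formula.
s = (y2 - y1) / (x2 - x1) = (1) / (9) mod 11 = 5
x3 = s^2 - x1 - x2 mod 11 = 5^2 - 5 - 3 = 6
y3 = s (x1 - x3) - y1 mod 11 = 5 * (5 - 6) - 5 = 1

P + Q = (6, 1)


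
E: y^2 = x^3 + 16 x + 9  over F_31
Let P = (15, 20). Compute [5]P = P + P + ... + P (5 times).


k = 5 = 101_2 (binary, LSB first: 101)
Double-and-add from P = (15, 20):
  bit 0 = 1: acc = O + (15, 20) = (15, 20)
  bit 1 = 0: acc unchanged = (15, 20)
  bit 2 = 1: acc = (15, 20) + (0, 3) = (25, 10)

5P = (25, 10)


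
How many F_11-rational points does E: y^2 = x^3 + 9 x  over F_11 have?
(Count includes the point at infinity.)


For each x in F_11, count y with y^2 = x^3 + 9 x + 0 mod 11:
  x = 0: RHS = 0, y in [0]  -> 1 point(s)
  x = 2: RHS = 4, y in [2, 9]  -> 2 point(s)
  x = 4: RHS = 1, y in [1, 10]  -> 2 point(s)
  x = 5: RHS = 5, y in [4, 7]  -> 2 point(s)
  x = 8: RHS = 1, y in [1, 10]  -> 2 point(s)
  x = 10: RHS = 1, y in [1, 10]  -> 2 point(s)
Affine points: 11. Add the point at infinity: total = 12.

#E(F_11) = 12


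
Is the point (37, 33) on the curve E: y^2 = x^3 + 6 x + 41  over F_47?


Check whether y^2 = x^3 + 6 x + 41 (mod 47) for (x, y) = (37, 33).
LHS: y^2 = 33^2 mod 47 = 8
RHS: x^3 + 6 x + 41 = 37^3 + 6*37 + 41 mod 47 = 15
LHS != RHS

No, not on the curve


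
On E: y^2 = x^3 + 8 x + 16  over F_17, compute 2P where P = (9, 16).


Doubling: s = (3 x1^2 + a) / (2 y1)
s = (3*9^2 + 8) / (2*16) mod 17 = 2
x3 = s^2 - 2 x1 mod 17 = 2^2 - 2*9 = 3
y3 = s (x1 - x3) - y1 mod 17 = 2 * (9 - 3) - 16 = 13

2P = (3, 13)


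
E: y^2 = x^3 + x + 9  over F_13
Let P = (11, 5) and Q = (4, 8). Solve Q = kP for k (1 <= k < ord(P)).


Enumerate multiples of P until we hit Q = (4, 8):
  1P = (11, 5)
  2P = (4, 8)
Match found at i = 2.

k = 2


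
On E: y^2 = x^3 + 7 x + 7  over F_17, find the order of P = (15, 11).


Compute successive multiples of P until we hit O:
  1P = (15, 11)
  2P = (13, 0)
  3P = (15, 6)
  4P = O

ord(P) = 4


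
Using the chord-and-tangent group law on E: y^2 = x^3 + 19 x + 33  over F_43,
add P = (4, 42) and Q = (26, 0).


P != Q, so use the chord formula.
s = (y2 - y1) / (x2 - x1) = (1) / (22) mod 43 = 2
x3 = s^2 - x1 - x2 mod 43 = 2^2 - 4 - 26 = 17
y3 = s (x1 - x3) - y1 mod 43 = 2 * (4 - 17) - 42 = 18

P + Q = (17, 18)


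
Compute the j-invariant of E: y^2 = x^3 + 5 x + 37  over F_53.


Delta = -16(4 a^3 + 27 b^2) mod 53 = 22
-1728 * (4 a)^3 = -1728 * (4*5)^3 mod 53 = 43
j = 43 * 22^(-1) mod 53 = 14

j = 14 (mod 53)


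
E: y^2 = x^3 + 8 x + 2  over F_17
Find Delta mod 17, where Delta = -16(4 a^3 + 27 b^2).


4 a^3 + 27 b^2 = 4*8^3 + 27*2^2 = 2048 + 108 = 2156
Delta = -16 * (2156) = -34496
Delta mod 17 = 14

Delta = 14 (mod 17)


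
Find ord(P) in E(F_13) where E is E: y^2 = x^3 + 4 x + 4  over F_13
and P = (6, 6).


Compute successive multiples of P until we hit O:
  1P = (6, 6)
  2P = (0, 11)
  3P = (3, 11)
  4P = (1, 3)
  5P = (10, 2)
  6P = (11, 12)
  7P = (12, 5)
  8P = (12, 8)
  ... (continuing to 15P)
  15P = O

ord(P) = 15


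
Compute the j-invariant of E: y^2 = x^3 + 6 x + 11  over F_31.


Delta = -16(4 a^3 + 27 b^2) mod 31 = 27
-1728 * (4 a)^3 = -1728 * (4*6)^3 mod 31 = 15
j = 15 * 27^(-1) mod 31 = 4

j = 4 (mod 31)


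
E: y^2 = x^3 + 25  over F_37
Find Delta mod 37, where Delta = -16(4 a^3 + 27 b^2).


4 a^3 + 27 b^2 = 4*0^3 + 27*25^2 = 0 + 16875 = 16875
Delta = -16 * (16875) = -270000
Delta mod 37 = 26

Delta = 26 (mod 37)


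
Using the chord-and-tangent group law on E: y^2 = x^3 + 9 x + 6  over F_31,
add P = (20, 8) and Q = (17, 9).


P != Q, so use the chord formula.
s = (y2 - y1) / (x2 - x1) = (1) / (28) mod 31 = 10
x3 = s^2 - x1 - x2 mod 31 = 10^2 - 20 - 17 = 1
y3 = s (x1 - x3) - y1 mod 31 = 10 * (20 - 1) - 8 = 27

P + Q = (1, 27)


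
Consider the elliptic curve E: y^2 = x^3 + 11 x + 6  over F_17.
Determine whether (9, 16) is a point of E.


Check whether y^2 = x^3 + 11 x + 6 (mod 17) for (x, y) = (9, 16).
LHS: y^2 = 16^2 mod 17 = 1
RHS: x^3 + 11 x + 6 = 9^3 + 11*9 + 6 mod 17 = 1
LHS = RHS

Yes, on the curve


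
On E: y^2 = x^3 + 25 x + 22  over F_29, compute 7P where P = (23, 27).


k = 7 = 111_2 (binary, LSB first: 111)
Double-and-add from P = (23, 27):
  bit 0 = 1: acc = O + (23, 27) = (23, 27)
  bit 1 = 1: acc = (23, 27) + (21, 8) = (10, 24)
  bit 2 = 1: acc = (10, 24) + (0, 14) = (20, 24)

7P = (20, 24)


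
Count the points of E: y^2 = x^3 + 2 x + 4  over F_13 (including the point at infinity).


For each x in F_13, count y with y^2 = x^3 + 2 x + 4 mod 13:
  x = 0: RHS = 4, y in [2, 11]  -> 2 point(s)
  x = 2: RHS = 3, y in [4, 9]  -> 2 point(s)
  x = 5: RHS = 9, y in [3, 10]  -> 2 point(s)
  x = 7: RHS = 10, y in [6, 7]  -> 2 point(s)
  x = 8: RHS = 12, y in [5, 8]  -> 2 point(s)
  x = 9: RHS = 10, y in [6, 7]  -> 2 point(s)
  x = 10: RHS = 10, y in [6, 7]  -> 2 point(s)
  x = 12: RHS = 1, y in [1, 12]  -> 2 point(s)
Affine points: 16. Add the point at infinity: total = 17.

#E(F_13) = 17


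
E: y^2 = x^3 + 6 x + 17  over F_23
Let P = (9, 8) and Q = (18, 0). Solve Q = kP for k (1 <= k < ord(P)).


Enumerate multiples of P until we hit Q = (18, 0):
  1P = (9, 8)
  2P = (18, 0)
Match found at i = 2.

k = 2


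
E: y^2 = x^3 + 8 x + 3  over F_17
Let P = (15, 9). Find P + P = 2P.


Doubling: s = (3 x1^2 + a) / (2 y1)
s = (3*15^2 + 8) / (2*9) mod 17 = 3
x3 = s^2 - 2 x1 mod 17 = 3^2 - 2*15 = 13
y3 = s (x1 - x3) - y1 mod 17 = 3 * (15 - 13) - 9 = 14

2P = (13, 14)


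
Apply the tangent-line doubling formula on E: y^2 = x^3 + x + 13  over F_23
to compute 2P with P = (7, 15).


Doubling: s = (3 x1^2 + a) / (2 y1)
s = (3*7^2 + 1) / (2*15) mod 23 = 8
x3 = s^2 - 2 x1 mod 23 = 8^2 - 2*7 = 4
y3 = s (x1 - x3) - y1 mod 23 = 8 * (7 - 4) - 15 = 9

2P = (4, 9)


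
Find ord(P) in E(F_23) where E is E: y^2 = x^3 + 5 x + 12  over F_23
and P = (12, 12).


Compute successive multiples of P until we hit O:
  1P = (12, 12)
  2P = (22, 11)
  3P = (15, 9)
  4P = (20, 19)
  5P = (18, 0)
  6P = (20, 4)
  7P = (15, 14)
  8P = (22, 12)
  ... (continuing to 10P)
  10P = O

ord(P) = 10


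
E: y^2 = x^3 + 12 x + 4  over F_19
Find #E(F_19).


For each x in F_19, count y with y^2 = x^3 + 12 x + 4 mod 19:
  x = 0: RHS = 4, y in [2, 17]  -> 2 point(s)
  x = 1: RHS = 17, y in [6, 13]  -> 2 point(s)
  x = 2: RHS = 17, y in [6, 13]  -> 2 point(s)
  x = 6: RHS = 7, y in [8, 11]  -> 2 point(s)
  x = 8: RHS = 4, y in [2, 17]  -> 2 point(s)
  x = 9: RHS = 5, y in [9, 10]  -> 2 point(s)
  x = 11: RHS = 4, y in [2, 17]  -> 2 point(s)
  x = 13: RHS = 1, y in [1, 18]  -> 2 point(s)
  x = 14: RHS = 9, y in [3, 16]  -> 2 point(s)
  x = 15: RHS = 6, y in [5, 14]  -> 2 point(s)
  x = 16: RHS = 17, y in [6, 13]  -> 2 point(s)
Affine points: 22. Add the point at infinity: total = 23.

#E(F_19) = 23


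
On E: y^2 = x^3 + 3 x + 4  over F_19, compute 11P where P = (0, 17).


k = 11 = 1011_2 (binary, LSB first: 1101)
Double-and-add from P = (0, 17):
  bit 0 = 1: acc = O + (0, 17) = (0, 17)
  bit 1 = 1: acc = (0, 17) + (16, 14) = (4, 17)
  bit 2 = 0: acc unchanged = (4, 17)
  bit 3 = 1: acc = (4, 17) + (15, 17) = (0, 2)

11P = (0, 2)


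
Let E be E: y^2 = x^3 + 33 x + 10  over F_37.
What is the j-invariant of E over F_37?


Delta = -16(4 a^3 + 27 b^2) mod 37 = 5
-1728 * (4 a)^3 = -1728 * (4*33)^3 mod 37 = 10
j = 10 * 5^(-1) mod 37 = 2

j = 2 (mod 37)


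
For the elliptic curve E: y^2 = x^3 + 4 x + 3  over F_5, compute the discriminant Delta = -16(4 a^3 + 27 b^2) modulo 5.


4 a^3 + 27 b^2 = 4*4^3 + 27*3^2 = 256 + 243 = 499
Delta = -16 * (499) = -7984
Delta mod 5 = 1

Delta = 1 (mod 5)


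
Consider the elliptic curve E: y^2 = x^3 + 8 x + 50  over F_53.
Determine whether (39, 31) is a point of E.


Check whether y^2 = x^3 + 8 x + 50 (mod 53) for (x, y) = (39, 31).
LHS: y^2 = 31^2 mod 53 = 7
RHS: x^3 + 8 x + 50 = 39^3 + 8*39 + 50 mod 53 = 3
LHS != RHS

No, not on the curve


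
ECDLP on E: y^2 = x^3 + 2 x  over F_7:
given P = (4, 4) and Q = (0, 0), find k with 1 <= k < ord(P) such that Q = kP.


Enumerate multiples of P until we hit Q = (0, 0):
  1P = (4, 4)
  2P = (0, 0)
Match found at i = 2.

k = 2


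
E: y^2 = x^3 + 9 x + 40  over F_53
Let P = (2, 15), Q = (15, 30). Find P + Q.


P != Q, so use the chord formula.
s = (y2 - y1) / (x2 - x1) = (15) / (13) mod 53 = 46
x3 = s^2 - x1 - x2 mod 53 = 46^2 - 2 - 15 = 32
y3 = s (x1 - x3) - y1 mod 53 = 46 * (2 - 32) - 15 = 36

P + Q = (32, 36)


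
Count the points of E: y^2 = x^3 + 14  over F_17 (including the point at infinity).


For each x in F_17, count y with y^2 = x^3 + 0 x + 14 mod 17:
  x = 1: RHS = 15, y in [7, 10]  -> 2 point(s)
  x = 6: RHS = 9, y in [3, 14]  -> 2 point(s)
  x = 7: RHS = 0, y in [0]  -> 1 point(s)
  x = 8: RHS = 16, y in [4, 13]  -> 2 point(s)
  x = 11: RHS = 2, y in [6, 11]  -> 2 point(s)
  x = 12: RHS = 8, y in [5, 12]  -> 2 point(s)
  x = 13: RHS = 1, y in [1, 16]  -> 2 point(s)
  x = 14: RHS = 4, y in [2, 15]  -> 2 point(s)
  x = 16: RHS = 13, y in [8, 9]  -> 2 point(s)
Affine points: 17. Add the point at infinity: total = 18.

#E(F_17) = 18


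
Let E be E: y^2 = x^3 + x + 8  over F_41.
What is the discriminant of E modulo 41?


4 a^3 + 27 b^2 = 4*1^3 + 27*8^2 = 4 + 1728 = 1732
Delta = -16 * (1732) = -27712
Delta mod 41 = 4

Delta = 4 (mod 41)


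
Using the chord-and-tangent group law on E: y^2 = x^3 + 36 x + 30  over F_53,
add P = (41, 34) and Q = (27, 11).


P != Q, so use the chord formula.
s = (y2 - y1) / (x2 - x1) = (30) / (39) mod 53 = 13
x3 = s^2 - x1 - x2 mod 53 = 13^2 - 41 - 27 = 48
y3 = s (x1 - x3) - y1 mod 53 = 13 * (41 - 48) - 34 = 34

P + Q = (48, 34)


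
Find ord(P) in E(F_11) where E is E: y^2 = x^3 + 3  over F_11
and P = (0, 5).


Compute successive multiples of P until we hit O:
  1P = (0, 5)
  2P = (0, 6)
  3P = O

ord(P) = 3


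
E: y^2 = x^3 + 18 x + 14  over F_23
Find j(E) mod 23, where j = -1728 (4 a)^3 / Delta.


Delta = -16(4 a^3 + 27 b^2) mod 23 = 10
-1728 * (4 a)^3 = -1728 * (4*18)^3 mod 23 = 11
j = 11 * 10^(-1) mod 23 = 8

j = 8 (mod 23)


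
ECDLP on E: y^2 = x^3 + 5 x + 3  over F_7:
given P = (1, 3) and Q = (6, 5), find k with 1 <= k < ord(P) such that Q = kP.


Enumerate multiples of P until we hit Q = (6, 5):
  1P = (1, 3)
  2P = (6, 2)
  3P = (2, 0)
  4P = (6, 5)
Match found at i = 4.

k = 4


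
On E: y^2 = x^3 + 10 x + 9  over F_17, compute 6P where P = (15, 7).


k = 6 = 110_2 (binary, LSB first: 011)
Double-and-add from P = (15, 7):
  bit 0 = 0: acc unchanged = O
  bit 1 = 1: acc = O + (3, 7) = (3, 7)
  bit 2 = 1: acc = (3, 7) + (12, 2) = (0, 14)

6P = (0, 14)


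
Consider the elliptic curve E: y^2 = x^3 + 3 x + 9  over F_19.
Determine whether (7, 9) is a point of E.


Check whether y^2 = x^3 + 3 x + 9 (mod 19) for (x, y) = (7, 9).
LHS: y^2 = 9^2 mod 19 = 5
RHS: x^3 + 3 x + 9 = 7^3 + 3*7 + 9 mod 19 = 12
LHS != RHS

No, not on the curve


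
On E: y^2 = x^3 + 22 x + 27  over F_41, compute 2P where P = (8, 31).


Doubling: s = (3 x1^2 + a) / (2 y1)
s = (3*8^2 + 22) / (2*31) mod 41 = 18
x3 = s^2 - 2 x1 mod 41 = 18^2 - 2*8 = 21
y3 = s (x1 - x3) - y1 mod 41 = 18 * (8 - 21) - 31 = 22

2P = (21, 22)


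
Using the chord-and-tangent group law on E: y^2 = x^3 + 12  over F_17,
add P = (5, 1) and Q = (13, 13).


P != Q, so use the chord formula.
s = (y2 - y1) / (x2 - x1) = (12) / (8) mod 17 = 10
x3 = s^2 - x1 - x2 mod 17 = 10^2 - 5 - 13 = 14
y3 = s (x1 - x3) - y1 mod 17 = 10 * (5 - 14) - 1 = 11

P + Q = (14, 11)


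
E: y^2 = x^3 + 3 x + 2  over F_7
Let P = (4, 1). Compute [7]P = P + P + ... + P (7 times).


k = 7 = 111_2 (binary, LSB first: 111)
Double-and-add from P = (4, 1):
  bit 0 = 1: acc = O + (4, 1) = (4, 1)
  bit 1 = 1: acc = (4, 1) + (0, 3) = (5, 3)
  bit 2 = 1: acc = (5, 3) + (2, 3) = (0, 4)

7P = (0, 4)


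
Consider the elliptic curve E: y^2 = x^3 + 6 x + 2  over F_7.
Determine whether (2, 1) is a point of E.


Check whether y^2 = x^3 + 6 x + 2 (mod 7) for (x, y) = (2, 1).
LHS: y^2 = 1^2 mod 7 = 1
RHS: x^3 + 6 x + 2 = 2^3 + 6*2 + 2 mod 7 = 1
LHS = RHS

Yes, on the curve


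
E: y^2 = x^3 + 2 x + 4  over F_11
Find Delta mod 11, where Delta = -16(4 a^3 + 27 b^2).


4 a^3 + 27 b^2 = 4*2^3 + 27*4^2 = 32 + 432 = 464
Delta = -16 * (464) = -7424
Delta mod 11 = 1

Delta = 1 (mod 11)


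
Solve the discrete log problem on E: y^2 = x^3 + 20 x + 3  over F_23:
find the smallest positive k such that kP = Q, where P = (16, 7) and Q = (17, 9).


Enumerate multiples of P until we hit Q = (17, 9):
  1P = (16, 7)
  2P = (17, 9)
Match found at i = 2.

k = 2


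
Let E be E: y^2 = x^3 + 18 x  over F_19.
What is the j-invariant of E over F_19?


Delta = -16(4 a^3 + 27 b^2) mod 19 = 7
-1728 * (4 a)^3 = -1728 * (4*18)^3 mod 19 = 12
j = 12 * 7^(-1) mod 19 = 18

j = 18 (mod 19)


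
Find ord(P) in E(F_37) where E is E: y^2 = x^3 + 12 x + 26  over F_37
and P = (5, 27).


Compute successive multiples of P until we hit O:
  1P = (5, 27)
  2P = (24, 2)
  3P = (29, 26)
  4P = (33, 5)
  5P = (10, 6)
  6P = (13, 14)
  7P = (28, 15)
  8P = (7, 3)
  ... (continuing to 22P)
  22P = O

ord(P) = 22


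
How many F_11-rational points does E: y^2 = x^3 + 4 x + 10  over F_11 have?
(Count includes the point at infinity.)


For each x in F_11, count y with y^2 = x^3 + 4 x + 10 mod 11:
  x = 1: RHS = 4, y in [2, 9]  -> 2 point(s)
  x = 2: RHS = 4, y in [2, 9]  -> 2 point(s)
  x = 3: RHS = 5, y in [4, 7]  -> 2 point(s)
  x = 5: RHS = 1, y in [1, 10]  -> 2 point(s)
  x = 8: RHS = 4, y in [2, 9]  -> 2 point(s)
  x = 9: RHS = 5, y in [4, 7]  -> 2 point(s)
  x = 10: RHS = 5, y in [4, 7]  -> 2 point(s)
Affine points: 14. Add the point at infinity: total = 15.

#E(F_11) = 15


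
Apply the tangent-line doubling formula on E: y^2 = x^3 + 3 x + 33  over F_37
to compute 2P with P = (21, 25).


Doubling: s = (3 x1^2 + a) / (2 y1)
s = (3*21^2 + 3) / (2*25) mod 37 = 28
x3 = s^2 - 2 x1 mod 37 = 28^2 - 2*21 = 2
y3 = s (x1 - x3) - y1 mod 37 = 28 * (21 - 2) - 25 = 26

2P = (2, 26)


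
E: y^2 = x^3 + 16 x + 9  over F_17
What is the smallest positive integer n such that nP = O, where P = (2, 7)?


Compute successive multiples of P until we hit O:
  1P = (2, 7)
  2P = (0, 14)
  3P = (6, 7)
  4P = (9, 10)
  5P = (10, 9)
  6P = (4, 1)
  7P = (3, 13)
  8P = (14, 6)
  ... (continuing to 24P)
  24P = O

ord(P) = 24


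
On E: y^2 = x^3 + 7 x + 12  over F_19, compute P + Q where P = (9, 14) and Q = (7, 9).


P != Q, so use the chord formula.
s = (y2 - y1) / (x2 - x1) = (14) / (17) mod 19 = 12
x3 = s^2 - x1 - x2 mod 19 = 12^2 - 9 - 7 = 14
y3 = s (x1 - x3) - y1 mod 19 = 12 * (9 - 14) - 14 = 2

P + Q = (14, 2)


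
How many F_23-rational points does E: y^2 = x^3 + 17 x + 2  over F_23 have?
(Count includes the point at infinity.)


For each x in F_23, count y with y^2 = x^3 + 17 x + 2 mod 23:
  x = 0: RHS = 2, y in [5, 18]  -> 2 point(s)
  x = 7: RHS = 4, y in [2, 21]  -> 2 point(s)
  x = 8: RHS = 6, y in [11, 12]  -> 2 point(s)
  x = 11: RHS = 2, y in [5, 18]  -> 2 point(s)
  x = 12: RHS = 2, y in [5, 18]  -> 2 point(s)
  x = 16: RHS = 0, y in [0]  -> 1 point(s)
  x = 17: RHS = 6, y in [11, 12]  -> 2 point(s)
  x = 19: RHS = 8, y in [10, 13]  -> 2 point(s)
  x = 20: RHS = 16, y in [4, 19]  -> 2 point(s)
  x = 21: RHS = 6, y in [11, 12]  -> 2 point(s)
Affine points: 19. Add the point at infinity: total = 20.

#E(F_23) = 20


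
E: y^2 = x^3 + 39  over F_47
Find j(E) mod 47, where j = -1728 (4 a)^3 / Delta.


Delta = -16(4 a^3 + 27 b^2) mod 47 = 35
-1728 * (4 a)^3 = -1728 * (4*0)^3 mod 47 = 0
j = 0 * 35^(-1) mod 47 = 0

j = 0 (mod 47)


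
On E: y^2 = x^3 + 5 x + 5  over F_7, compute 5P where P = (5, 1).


k = 5 = 101_2 (binary, LSB first: 101)
Double-and-add from P = (5, 1):
  bit 0 = 1: acc = O + (5, 1) = (5, 1)
  bit 1 = 0: acc unchanged = (5, 1)
  bit 2 = 1: acc = (5, 1) + (2, 4) = (1, 2)

5P = (1, 2)


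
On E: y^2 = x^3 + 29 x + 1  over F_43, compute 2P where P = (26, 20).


Doubling: s = (3 x1^2 + a) / (2 y1)
s = (3*26^2 + 29) / (2*20) mod 43 = 31
x3 = s^2 - 2 x1 mod 43 = 31^2 - 2*26 = 6
y3 = s (x1 - x3) - y1 mod 43 = 31 * (26 - 6) - 20 = 41

2P = (6, 41)


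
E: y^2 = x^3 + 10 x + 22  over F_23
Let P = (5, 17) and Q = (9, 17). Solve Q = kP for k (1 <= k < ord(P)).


Enumerate multiples of P until we hit Q = (9, 17):
  1P = (5, 17)
  2P = (2, 2)
  3P = (18, 10)
  4P = (9, 17)
Match found at i = 4.

k = 4


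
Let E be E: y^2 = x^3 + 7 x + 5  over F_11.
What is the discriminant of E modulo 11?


4 a^3 + 27 b^2 = 4*7^3 + 27*5^2 = 1372 + 675 = 2047
Delta = -16 * (2047) = -32752
Delta mod 11 = 6

Delta = 6 (mod 11)


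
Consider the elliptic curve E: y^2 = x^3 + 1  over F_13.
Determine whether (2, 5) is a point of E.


Check whether y^2 = x^3 + 0 x + 1 (mod 13) for (x, y) = (2, 5).
LHS: y^2 = 5^2 mod 13 = 12
RHS: x^3 + 0 x + 1 = 2^3 + 0*2 + 1 mod 13 = 9
LHS != RHS

No, not on the curve


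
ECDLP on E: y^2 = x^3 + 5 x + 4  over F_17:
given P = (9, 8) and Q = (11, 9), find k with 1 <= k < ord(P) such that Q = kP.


Enumerate multiples of P until we hit Q = (11, 9):
  1P = (9, 8)
  2P = (14, 8)
  3P = (11, 9)
Match found at i = 3.

k = 3


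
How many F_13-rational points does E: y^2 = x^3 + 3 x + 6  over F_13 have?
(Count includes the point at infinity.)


For each x in F_13, count y with y^2 = x^3 + 3 x + 6 mod 13:
  x = 1: RHS = 10, y in [6, 7]  -> 2 point(s)
  x = 3: RHS = 3, y in [4, 9]  -> 2 point(s)
  x = 4: RHS = 4, y in [2, 11]  -> 2 point(s)
  x = 5: RHS = 3, y in [4, 9]  -> 2 point(s)
  x = 8: RHS = 9, y in [3, 10]  -> 2 point(s)
  x = 10: RHS = 9, y in [3, 10]  -> 2 point(s)
Affine points: 12. Add the point at infinity: total = 13.

#E(F_13) = 13


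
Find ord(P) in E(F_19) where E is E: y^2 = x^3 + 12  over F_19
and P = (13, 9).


Compute successive multiples of P until we hit O:
  1P = (13, 9)
  2P = (10, 9)
  3P = (15, 10)
  4P = (15, 9)
  5P = (10, 10)
  6P = (13, 10)
  7P = O

ord(P) = 7


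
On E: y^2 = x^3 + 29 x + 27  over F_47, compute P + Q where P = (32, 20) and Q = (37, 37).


P != Q, so use the chord formula.
s = (y2 - y1) / (x2 - x1) = (17) / (5) mod 47 = 41
x3 = s^2 - x1 - x2 mod 47 = 41^2 - 32 - 37 = 14
y3 = s (x1 - x3) - y1 mod 47 = 41 * (32 - 14) - 20 = 13

P + Q = (14, 13)


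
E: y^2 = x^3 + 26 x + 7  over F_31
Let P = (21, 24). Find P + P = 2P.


Doubling: s = (3 x1^2 + a) / (2 y1)
s = (3*21^2 + 26) / (2*24) mod 31 = 21
x3 = s^2 - 2 x1 mod 31 = 21^2 - 2*21 = 27
y3 = s (x1 - x3) - y1 mod 31 = 21 * (21 - 27) - 24 = 5

2P = (27, 5)


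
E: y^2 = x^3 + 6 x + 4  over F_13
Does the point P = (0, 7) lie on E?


Check whether y^2 = x^3 + 6 x + 4 (mod 13) for (x, y) = (0, 7).
LHS: y^2 = 7^2 mod 13 = 10
RHS: x^3 + 6 x + 4 = 0^3 + 6*0 + 4 mod 13 = 4
LHS != RHS

No, not on the curve


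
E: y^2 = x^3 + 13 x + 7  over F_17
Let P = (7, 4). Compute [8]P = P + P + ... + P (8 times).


k = 8 = 1000_2 (binary, LSB first: 0001)
Double-and-add from P = (7, 4):
  bit 0 = 0: acc unchanged = O
  bit 1 = 0: acc unchanged = O
  bit 2 = 0: acc unchanged = O
  bit 3 = 1: acc = O + (14, 3) = (14, 3)

8P = (14, 3)


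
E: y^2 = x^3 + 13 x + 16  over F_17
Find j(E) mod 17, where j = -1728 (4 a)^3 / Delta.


Delta = -16(4 a^3 + 27 b^2) mod 17 = 9
-1728 * (4 a)^3 = -1728 * (4*13)^3 mod 17 = 6
j = 6 * 9^(-1) mod 17 = 12

j = 12 (mod 17)


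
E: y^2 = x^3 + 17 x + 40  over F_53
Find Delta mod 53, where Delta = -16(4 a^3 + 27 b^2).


4 a^3 + 27 b^2 = 4*17^3 + 27*40^2 = 19652 + 43200 = 62852
Delta = -16 * (62852) = -1005632
Delta mod 53 = 43

Delta = 43 (mod 53)


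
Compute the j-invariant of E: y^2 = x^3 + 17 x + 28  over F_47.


Delta = -16(4 a^3 + 27 b^2) mod 47 = 39
-1728 * (4 a)^3 = -1728 * (4*17)^3 mod 47 = 22
j = 22 * 39^(-1) mod 47 = 9

j = 9 (mod 47)


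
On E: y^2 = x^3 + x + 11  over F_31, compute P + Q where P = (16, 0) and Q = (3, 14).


P != Q, so use the chord formula.
s = (y2 - y1) / (x2 - x1) = (14) / (18) mod 31 = 18
x3 = s^2 - x1 - x2 mod 31 = 18^2 - 16 - 3 = 26
y3 = s (x1 - x3) - y1 mod 31 = 18 * (16 - 26) - 0 = 6

P + Q = (26, 6)


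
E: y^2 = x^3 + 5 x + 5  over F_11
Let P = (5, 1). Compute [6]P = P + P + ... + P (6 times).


k = 6 = 110_2 (binary, LSB first: 011)
Double-and-add from P = (5, 1):
  bit 0 = 0: acc unchanged = O
  bit 1 = 1: acc = O + (6, 3) = (6, 3)
  bit 2 = 1: acc = (6, 3) + (2, 10) = (4, 10)

6P = (4, 10)


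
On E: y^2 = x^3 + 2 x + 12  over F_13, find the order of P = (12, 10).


Compute successive multiples of P until we hit O:
  1P = (12, 10)
  2P = (11, 0)
  3P = (12, 3)
  4P = O

ord(P) = 4


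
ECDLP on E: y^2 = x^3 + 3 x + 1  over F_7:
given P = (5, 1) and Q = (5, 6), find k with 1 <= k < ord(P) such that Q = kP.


Enumerate multiples of P until we hit Q = (5, 6):
  1P = (5, 1)
  2P = (6, 2)
  3P = (4, 0)
  4P = (6, 5)
  5P = (5, 6)
Match found at i = 5.

k = 5


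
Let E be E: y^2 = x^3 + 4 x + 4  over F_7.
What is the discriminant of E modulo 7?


4 a^3 + 27 b^2 = 4*4^3 + 27*4^2 = 256 + 432 = 688
Delta = -16 * (688) = -11008
Delta mod 7 = 3

Delta = 3 (mod 7)


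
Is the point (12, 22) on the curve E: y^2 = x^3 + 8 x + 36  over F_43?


Check whether y^2 = x^3 + 8 x + 36 (mod 43) for (x, y) = (12, 22).
LHS: y^2 = 22^2 mod 43 = 11
RHS: x^3 + 8 x + 36 = 12^3 + 8*12 + 36 mod 43 = 11
LHS = RHS

Yes, on the curve


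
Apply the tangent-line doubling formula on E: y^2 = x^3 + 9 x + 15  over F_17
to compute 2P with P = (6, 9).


Doubling: s = (3 x1^2 + a) / (2 y1)
s = (3*6^2 + 9) / (2*9) mod 17 = 15
x3 = s^2 - 2 x1 mod 17 = 15^2 - 2*6 = 9
y3 = s (x1 - x3) - y1 mod 17 = 15 * (6 - 9) - 9 = 14

2P = (9, 14)


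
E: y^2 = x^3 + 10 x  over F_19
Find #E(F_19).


For each x in F_19, count y with y^2 = x^3 + 10 x + 0 mod 19:
  x = 0: RHS = 0, y in [0]  -> 1 point(s)
  x = 1: RHS = 11, y in [7, 12]  -> 2 point(s)
  x = 2: RHS = 9, y in [3, 16]  -> 2 point(s)
  x = 3: RHS = 0, y in [0]  -> 1 point(s)
  x = 4: RHS = 9, y in [3, 16]  -> 2 point(s)
  x = 5: RHS = 4, y in [2, 17]  -> 2 point(s)
  x = 10: RHS = 17, y in [6, 13]  -> 2 point(s)
  x = 11: RHS = 16, y in [4, 15]  -> 2 point(s)
  x = 12: RHS = 5, y in [9, 10]  -> 2 point(s)
  x = 13: RHS = 9, y in [3, 16]  -> 2 point(s)
  x = 16: RHS = 0, y in [0]  -> 1 point(s)
Affine points: 19. Add the point at infinity: total = 20.

#E(F_19) = 20


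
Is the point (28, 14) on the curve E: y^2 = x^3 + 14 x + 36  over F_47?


Check whether y^2 = x^3 + 14 x + 36 (mod 47) for (x, y) = (28, 14).
LHS: y^2 = 14^2 mod 47 = 8
RHS: x^3 + 14 x + 36 = 28^3 + 14*28 + 36 mod 47 = 8
LHS = RHS

Yes, on the curve


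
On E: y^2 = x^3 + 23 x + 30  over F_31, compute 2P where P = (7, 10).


Doubling: s = (3 x1^2 + a) / (2 y1)
s = (3*7^2 + 23) / (2*10) mod 31 = 24
x3 = s^2 - 2 x1 mod 31 = 24^2 - 2*7 = 4
y3 = s (x1 - x3) - y1 mod 31 = 24 * (7 - 4) - 10 = 0

2P = (4, 0)


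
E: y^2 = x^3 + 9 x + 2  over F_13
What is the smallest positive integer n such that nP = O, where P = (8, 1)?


Compute successive multiples of P until we hit O:
  1P = (8, 1)
  2P = (6, 5)
  3P = (3, 2)
  4P = (1, 8)
  5P = (5, 9)
  6P = (10, 0)
  7P = (5, 4)
  8P = (1, 5)
  ... (continuing to 12P)
  12P = O

ord(P) = 12
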